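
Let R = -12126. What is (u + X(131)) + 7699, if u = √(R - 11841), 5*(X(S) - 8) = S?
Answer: 38666/5 + 3*I*√2663 ≈ 7733.2 + 154.81*I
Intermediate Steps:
X(S) = 8 + S/5
u = 3*I*√2663 (u = √(-12126 - 11841) = √(-23967) = 3*I*√2663 ≈ 154.81*I)
(u + X(131)) + 7699 = (3*I*√2663 + (8 + (⅕)*131)) + 7699 = (3*I*√2663 + (8 + 131/5)) + 7699 = (3*I*√2663 + 171/5) + 7699 = (171/5 + 3*I*√2663) + 7699 = 38666/5 + 3*I*√2663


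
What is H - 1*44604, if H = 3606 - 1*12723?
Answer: -53721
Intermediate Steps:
H = -9117 (H = 3606 - 12723 = -9117)
H - 1*44604 = -9117 - 1*44604 = -9117 - 44604 = -53721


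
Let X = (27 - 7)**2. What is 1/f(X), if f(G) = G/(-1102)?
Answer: -551/200 ≈ -2.7550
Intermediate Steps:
X = 400 (X = 20**2 = 400)
f(G) = -G/1102 (f(G) = G*(-1/1102) = -G/1102)
1/f(X) = 1/(-1/1102*400) = 1/(-200/551) = -551/200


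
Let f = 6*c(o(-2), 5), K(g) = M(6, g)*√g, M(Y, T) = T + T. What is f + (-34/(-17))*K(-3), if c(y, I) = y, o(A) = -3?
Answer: -18 - 12*I*√3 ≈ -18.0 - 20.785*I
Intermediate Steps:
M(Y, T) = 2*T
K(g) = 2*g^(3/2) (K(g) = (2*g)*√g = 2*g^(3/2))
f = -18 (f = 6*(-3) = -18)
f + (-34/(-17))*K(-3) = -18 + (-34/(-17))*(2*(-3)^(3/2)) = -18 + (-34*(-1/17))*(2*(-3*I*√3)) = -18 + 2*(-6*I*√3) = -18 - 12*I*√3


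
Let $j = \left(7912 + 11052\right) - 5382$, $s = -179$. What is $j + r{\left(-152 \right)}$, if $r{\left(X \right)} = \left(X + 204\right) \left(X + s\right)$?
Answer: $-3630$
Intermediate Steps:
$r{\left(X \right)} = \left(-179 + X\right) \left(204 + X\right)$ ($r{\left(X \right)} = \left(X + 204\right) \left(X - 179\right) = \left(204 + X\right) \left(-179 + X\right) = \left(-179 + X\right) \left(204 + X\right)$)
$j = 13582$ ($j = 18964 - 5382 = 13582$)
$j + r{\left(-152 \right)} = 13582 + \left(-36516 + \left(-152\right)^{2} + 25 \left(-152\right)\right) = 13582 - 17212 = -3630$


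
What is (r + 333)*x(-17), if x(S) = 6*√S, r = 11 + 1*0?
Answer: 2064*I*√17 ≈ 8510.1*I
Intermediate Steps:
r = 11 (r = 11 + 0 = 11)
(r + 333)*x(-17) = (11 + 333)*(6*√(-17)) = 344*(6*(I*√17)) = 344*(6*I*√17) = 2064*I*√17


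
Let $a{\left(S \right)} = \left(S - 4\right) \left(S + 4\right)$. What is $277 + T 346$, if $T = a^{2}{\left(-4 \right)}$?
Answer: $277$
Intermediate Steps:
$a{\left(S \right)} = \left(-4 + S\right) \left(4 + S\right)$
$T = 0$ ($T = \left(-16 + \left(-4\right)^{2}\right)^{2} = \left(-16 + 16\right)^{2} = 0^{2} = 0$)
$277 + T 346 = 277 + 0 \cdot 346 = 277 + 0 = 277$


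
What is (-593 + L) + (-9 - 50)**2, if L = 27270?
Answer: 30158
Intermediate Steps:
(-593 + L) + (-9 - 50)**2 = (-593 + 27270) + (-9 - 50)**2 = 26677 + (-59)**2 = 26677 + 3481 = 30158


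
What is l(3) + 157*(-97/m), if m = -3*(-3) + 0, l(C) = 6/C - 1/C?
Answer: -15214/9 ≈ -1690.4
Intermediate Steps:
l(C) = 5/C
m = 9 (m = 9 + 0 = 9)
l(3) + 157*(-97/m) = 5/3 + 157*(-97/9) = 5/3 - 15229/9 = -15214/9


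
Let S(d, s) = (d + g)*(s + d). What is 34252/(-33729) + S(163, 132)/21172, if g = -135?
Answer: -111645451/178527597 ≈ -0.62537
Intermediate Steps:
S(d, s) = (-135 + d)*(d + s) (S(d, s) = (d - 135)*(s + d) = (-135 + d)*(d + s))
34252/(-33729) + S(163, 132)/21172 = 34252/(-33729) + (163² - 135*163 - 135*132 + 163*132)/21172 = 34252*(-1/33729) + (26569 - 22005 - 17820 + 21516)*(1/21172) = -34252/33729 + 8260*(1/21172) = -34252/33729 + 2065/5293 = -111645451/178527597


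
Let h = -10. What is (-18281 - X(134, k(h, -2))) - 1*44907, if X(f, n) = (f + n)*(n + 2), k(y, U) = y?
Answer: -62196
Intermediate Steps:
X(f, n) = (2 + n)*(f + n) (X(f, n) = (f + n)*(2 + n) = (2 + n)*(f + n))
(-18281 - X(134, k(h, -2))) - 1*44907 = (-18281 - ((-10)**2 + 2*134 + 2*(-10) + 134*(-10))) - 1*44907 = (-18281 - (100 + 268 - 20 - 1340)) - 44907 = (-18281 - 1*(-992)) - 44907 = (-18281 + 992) - 44907 = -17289 - 44907 = -62196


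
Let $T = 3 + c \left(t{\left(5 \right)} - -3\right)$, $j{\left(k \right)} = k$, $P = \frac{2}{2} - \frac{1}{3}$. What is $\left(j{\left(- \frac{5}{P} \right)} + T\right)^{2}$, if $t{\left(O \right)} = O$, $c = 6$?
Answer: $\frac{7569}{4} \approx 1892.3$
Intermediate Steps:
$P = \frac{2}{3}$ ($P = 2 \cdot \frac{1}{2} - \frac{1}{3} = 1 - \frac{1}{3} = \frac{2}{3} \approx 0.66667$)
$T = 51$ ($T = 3 + 6 \left(5 - -3\right) = 3 + 6 \left(5 + 3\right) = 3 + 6 \cdot 8 = 3 + 48 = 51$)
$\left(j{\left(- \frac{5}{P} \right)} + T\right)^{2} = \left(- \frac{5}{\frac{2}{3}} + 51\right)^{2} = \left(\left(-5\right) \frac{3}{2} + 51\right)^{2} = \left(- \frac{15}{2} + 51\right)^{2} = \left(\frac{87}{2}\right)^{2} = \frac{7569}{4}$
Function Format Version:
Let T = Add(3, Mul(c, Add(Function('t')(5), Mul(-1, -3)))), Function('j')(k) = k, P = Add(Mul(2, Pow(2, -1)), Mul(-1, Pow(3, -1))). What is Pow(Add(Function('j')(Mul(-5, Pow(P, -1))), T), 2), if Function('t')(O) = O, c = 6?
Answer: Rational(7569, 4) ≈ 1892.3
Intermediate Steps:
P = Rational(2, 3) (P = Add(Mul(2, Rational(1, 2)), Mul(-1, Rational(1, 3))) = Add(1, Rational(-1, 3)) = Rational(2, 3) ≈ 0.66667)
T = 51 (T = Add(3, Mul(6, Add(5, Mul(-1, -3)))) = Add(3, Mul(6, Add(5, 3))) = Add(3, Mul(6, 8)) = Add(3, 48) = 51)
Pow(Add(Function('j')(Mul(-5, Pow(P, -1))), T), 2) = Pow(Add(Mul(-5, Pow(Rational(2, 3), -1)), 51), 2) = Pow(Add(Mul(-5, Rational(3, 2)), 51), 2) = Pow(Add(Rational(-15, 2), 51), 2) = Pow(Rational(87, 2), 2) = Rational(7569, 4)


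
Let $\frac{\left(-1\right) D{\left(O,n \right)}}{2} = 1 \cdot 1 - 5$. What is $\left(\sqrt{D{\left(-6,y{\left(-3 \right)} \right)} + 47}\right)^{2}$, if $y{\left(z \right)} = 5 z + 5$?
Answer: $55$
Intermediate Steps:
$y{\left(z \right)} = 5 + 5 z$
$D{\left(O,n \right)} = 8$ ($D{\left(O,n \right)} = - 2 \left(1 \cdot 1 - 5\right) = - 2 \left(1 - 5\right) = \left(-2\right) \left(-4\right) = 8$)
$\left(\sqrt{D{\left(-6,y{\left(-3 \right)} \right)} + 47}\right)^{2} = \left(\sqrt{8 + 47}\right)^{2} = \left(\sqrt{55}\right)^{2} = 55$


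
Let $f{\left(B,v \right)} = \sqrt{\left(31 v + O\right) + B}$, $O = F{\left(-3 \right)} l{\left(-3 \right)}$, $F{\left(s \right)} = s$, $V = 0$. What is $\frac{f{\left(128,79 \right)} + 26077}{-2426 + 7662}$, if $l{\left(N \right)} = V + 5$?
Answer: $\frac{26077}{5236} + \frac{\sqrt{2562}}{5236} \approx 4.99$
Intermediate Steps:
$l{\left(N \right)} = 5$ ($l{\left(N \right)} = 0 + 5 = 5$)
$O = -15$ ($O = \left(-3\right) 5 = -15$)
$f{\left(B,v \right)} = \sqrt{-15 + B + 31 v}$ ($f{\left(B,v \right)} = \sqrt{\left(31 v - 15\right) + B} = \sqrt{\left(-15 + 31 v\right) + B} = \sqrt{-15 + B + 31 v}$)
$\frac{f{\left(128,79 \right)} + 26077}{-2426 + 7662} = \frac{\sqrt{-15 + 128 + 31 \cdot 79} + 26077}{-2426 + 7662} = \frac{\sqrt{-15 + 128 + 2449} + 26077}{5236} = \left(\sqrt{2562} + 26077\right) \frac{1}{5236} = \left(26077 + \sqrt{2562}\right) \frac{1}{5236} = \frac{26077}{5236} + \frac{\sqrt{2562}}{5236}$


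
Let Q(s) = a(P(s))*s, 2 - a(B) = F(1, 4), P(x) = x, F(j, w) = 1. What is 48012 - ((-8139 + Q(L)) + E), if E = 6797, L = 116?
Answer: 49238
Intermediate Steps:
a(B) = 1 (a(B) = 2 - 1*1 = 2 - 1 = 1)
Q(s) = s (Q(s) = 1*s = s)
48012 - ((-8139 + Q(L)) + E) = 48012 - ((-8139 + 116) + 6797) = 48012 - (-8023 + 6797) = 48012 - 1*(-1226) = 48012 + 1226 = 49238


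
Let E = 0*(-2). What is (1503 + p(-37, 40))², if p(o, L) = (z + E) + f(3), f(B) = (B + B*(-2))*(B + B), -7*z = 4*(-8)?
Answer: 108722329/49 ≈ 2.2188e+6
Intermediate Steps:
z = 32/7 (z = -4*(-8)/7 = -⅐*(-32) = 32/7 ≈ 4.5714)
E = 0
f(B) = -2*B² (f(B) = (B - 2*B)*(2*B) = (-B)*(2*B) = -2*B²)
p(o, L) = -94/7 (p(o, L) = (32/7 + 0) - 2*3² = 32/7 - 2*9 = 32/7 - 18 = -94/7)
(1503 + p(-37, 40))² = (1503 - 94/7)² = (10427/7)² = 108722329/49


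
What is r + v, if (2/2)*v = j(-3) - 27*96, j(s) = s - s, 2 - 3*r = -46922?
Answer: 39148/3 ≈ 13049.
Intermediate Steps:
r = 46924/3 (r = 2/3 - 1/3*(-46922) = 2/3 + 46922/3 = 46924/3 ≈ 15641.)
j(s) = 0
v = -2592 (v = 0 - 27*96 = 0 - 2592 = -2592)
r + v = 46924/3 - 2592 = 39148/3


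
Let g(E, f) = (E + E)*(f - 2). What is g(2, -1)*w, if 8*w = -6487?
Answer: 19461/2 ≈ 9730.5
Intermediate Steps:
w = -6487/8 (w = (⅛)*(-6487) = -6487/8 ≈ -810.88)
g(E, f) = 2*E*(-2 + f) (g(E, f) = (2*E)*(-2 + f) = 2*E*(-2 + f))
g(2, -1)*w = (2*2*(-2 - 1))*(-6487/8) = (2*2*(-3))*(-6487/8) = -12*(-6487/8) = 19461/2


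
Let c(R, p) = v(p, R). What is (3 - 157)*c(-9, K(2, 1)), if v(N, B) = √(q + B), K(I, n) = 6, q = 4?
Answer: -154*I*√5 ≈ -344.35*I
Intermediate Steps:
v(N, B) = √(4 + B)
c(R, p) = √(4 + R)
(3 - 157)*c(-9, K(2, 1)) = (3 - 157)*√(4 - 9) = -154*I*√5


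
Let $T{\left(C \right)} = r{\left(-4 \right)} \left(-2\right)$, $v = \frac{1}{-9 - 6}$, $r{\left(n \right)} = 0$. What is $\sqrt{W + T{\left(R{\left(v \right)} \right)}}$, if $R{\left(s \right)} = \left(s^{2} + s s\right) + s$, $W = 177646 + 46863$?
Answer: $\sqrt{224509} \approx 473.82$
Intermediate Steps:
$v = - \frac{1}{15}$ ($v = \frac{1}{-15} = - \frac{1}{15} \approx -0.066667$)
$W = 224509$
$R{\left(s \right)} = s + 2 s^{2}$ ($R{\left(s \right)} = \left(s^{2} + s^{2}\right) + s = 2 s^{2} + s = s + 2 s^{2}$)
$T{\left(C \right)} = 0$ ($T{\left(C \right)} = 0 \left(-2\right) = 0$)
$\sqrt{W + T{\left(R{\left(v \right)} \right)}} = \sqrt{224509 + 0} = \sqrt{224509}$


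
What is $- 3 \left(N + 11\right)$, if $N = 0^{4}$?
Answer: $-33$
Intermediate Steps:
$N = 0$
$- 3 \left(N + 11\right) = - 3 \left(0 + 11\right) = \left(-3\right) 11 = -33$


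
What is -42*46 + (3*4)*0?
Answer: -1932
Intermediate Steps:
-42*46 + (3*4)*0 = -1932 + 12*0 = -1932 + 0 = -1932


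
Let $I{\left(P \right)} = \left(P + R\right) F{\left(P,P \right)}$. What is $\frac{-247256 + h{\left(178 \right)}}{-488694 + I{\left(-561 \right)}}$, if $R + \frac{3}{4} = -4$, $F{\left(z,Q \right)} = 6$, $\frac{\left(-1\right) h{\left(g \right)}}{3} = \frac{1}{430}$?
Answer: $\frac{106320083}{211598055} \approx 0.50246$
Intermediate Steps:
$h{\left(g \right)} = - \frac{3}{430}$
$R = - \frac{19}{4}$ ($R = - \frac{3}{4} - 4 = - \frac{19}{4} \approx -4.75$)
$I{\left(P \right)} = - \frac{57}{2} + 6 P$ ($I{\left(P \right)} = \left(P - \frac{19}{4}\right) 6 = \left(- \frac{19}{4} + P\right) 6 = - \frac{57}{2} + 6 P$)
$\frac{-247256 + h{\left(178 \right)}}{-488694 + I{\left(-561 \right)}} = \frac{-247256 - \frac{3}{430}}{-488694 + \left(- \frac{57}{2} + 6 \left(-561\right)\right)} = - \frac{106320083}{430 \left(-488694 - \frac{6789}{2}\right)} = - \frac{106320083}{430 \left(- \frac{984177}{2}\right)} = \left(- \frac{106320083}{430}\right) \left(- \frac{2}{984177}\right) = \frac{106320083}{211598055}$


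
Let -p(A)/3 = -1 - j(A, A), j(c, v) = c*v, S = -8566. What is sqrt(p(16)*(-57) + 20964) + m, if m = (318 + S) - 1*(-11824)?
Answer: 3576 + I*sqrt(22983) ≈ 3576.0 + 151.6*I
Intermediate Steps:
m = 3576 (m = (318 - 8566) - 1*(-11824) = -8248 + 11824 = 3576)
p(A) = 3 + 3*A**2 (p(A) = -3*(-1 - A*A) = -3*(-1 - A**2) = 3 + 3*A**2)
sqrt(p(16)*(-57) + 20964) + m = sqrt((3 + 3*16**2)*(-57) + 20964) + 3576 = sqrt((3 + 3*256)*(-57) + 20964) + 3576 = sqrt((3 + 768)*(-57) + 20964) + 3576 = sqrt(771*(-57) + 20964) + 3576 = sqrt(-43947 + 20964) + 3576 = sqrt(-22983) + 3576 = I*sqrt(22983) + 3576 = 3576 + I*sqrt(22983)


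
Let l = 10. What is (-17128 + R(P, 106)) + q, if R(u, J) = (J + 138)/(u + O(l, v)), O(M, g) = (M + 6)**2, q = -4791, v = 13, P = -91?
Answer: -3616391/165 ≈ -21918.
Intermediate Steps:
O(M, g) = (6 + M)**2
R(u, J) = (138 + J)/(256 + u) (R(u, J) = (J + 138)/(u + (6 + 10)**2) = (138 + J)/(u + 16**2) = (138 + J)/(u + 256) = (138 + J)/(256 + u))
(-17128 + R(P, 106)) + q = (-17128 + (138 + 106)/(256 - 91)) - 4791 = (-17128 + 244/165) - 4791 = -2825876/165 - 4791 = -3616391/165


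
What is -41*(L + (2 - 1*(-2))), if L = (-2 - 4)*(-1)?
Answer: -410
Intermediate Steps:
L = 6 (L = -6*(-1) = 6)
-41*(L + (2 - 1*(-2))) = -41*(6 + (2 - 1*(-2))) = -41*(6 + (2 + 2)) = -41*(6 + 4) = -41*10 = -410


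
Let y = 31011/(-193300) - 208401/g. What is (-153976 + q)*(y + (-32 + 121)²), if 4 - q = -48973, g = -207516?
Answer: -695110172081938887/835684225 ≈ -8.3179e+8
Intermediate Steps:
q = 48977 (q = 4 - 1*(-48973) = 4 + 48973 = 48977)
y = 705179888/835684225 (y = 31011/(-193300) - 208401/(-207516) = 31011*(-1/193300) - 208401*(-1/207516) = -31011/193300 + 69467/69172 = 705179888/835684225 ≈ 0.84383)
(-153976 + q)*(y + (-32 + 121)²) = (-153976 + 48977)*(705179888/835684225 + (-32 + 121)²) = -104999*(705179888/835684225 + 89²) = -104999*(705179888/835684225 + 7921) = -104999*6620159926113/835684225 = -695110172081938887/835684225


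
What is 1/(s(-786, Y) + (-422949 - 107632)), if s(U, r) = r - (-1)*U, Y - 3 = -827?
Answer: -1/532191 ≈ -1.8790e-6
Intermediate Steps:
Y = -824 (Y = 3 - 827 = -824)
s(U, r) = U + r (s(U, r) = r + U = U + r)
1/(s(-786, Y) + (-422949 - 107632)) = 1/((-786 - 824) + (-422949 - 107632)) = 1/(-1610 - 530581) = 1/(-532191) = -1/532191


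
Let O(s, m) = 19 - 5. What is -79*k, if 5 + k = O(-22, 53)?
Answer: -711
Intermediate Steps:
O(s, m) = 14
k = 9 (k = -5 + 14 = 9)
-79*k = -79*9 = -711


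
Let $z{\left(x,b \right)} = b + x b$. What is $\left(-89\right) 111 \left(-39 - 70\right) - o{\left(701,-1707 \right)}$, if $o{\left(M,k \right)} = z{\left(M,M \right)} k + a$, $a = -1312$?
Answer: $841096237$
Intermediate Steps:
$z{\left(x,b \right)} = b + b x$
$o{\left(M,k \right)} = -1312 + M k \left(1 + M\right)$ ($o{\left(M,k \right)} = M \left(1 + M\right) k - 1312 = M k \left(1 + M\right) - 1312 = -1312 + M k \left(1 + M\right)$)
$\left(-89\right) 111 \left(-39 - 70\right) - o{\left(701,-1707 \right)} = \left(-89\right) 111 \left(-39 - 70\right) - \left(-1312 + 701 \left(-1707\right) \left(1 + 701\right)\right) = - 9879 \left(-39 - 70\right) - \left(-1312 + 701 \left(-1707\right) 702\right) = \left(-9879\right) \left(-109\right) - \left(-1312 - 840018114\right) = 1076811 - -840019426 = 1076811 + 840019426 = 841096237$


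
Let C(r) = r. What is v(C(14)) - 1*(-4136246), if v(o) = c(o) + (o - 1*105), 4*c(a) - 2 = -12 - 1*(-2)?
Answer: 4136153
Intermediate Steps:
c(a) = -2 (c(a) = ½ + (-12 - 1*(-2))/4 = ½ + (-12 + 2)/4 = ½ + (¼)*(-10) = ½ - 5/2 = -2)
v(o) = -107 + o (v(o) = -2 + (o - 1*105) = -2 + (o - 105) = -2 + (-105 + o) = -107 + o)
v(C(14)) - 1*(-4136246) = (-107 + 14) - 1*(-4136246) = -93 + 4136246 = 4136153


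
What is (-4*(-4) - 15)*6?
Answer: 6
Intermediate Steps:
(-4*(-4) - 15)*6 = (16 - 15)*6 = 1*6 = 6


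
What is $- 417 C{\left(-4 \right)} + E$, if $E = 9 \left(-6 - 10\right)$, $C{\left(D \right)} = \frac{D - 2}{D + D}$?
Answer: $- \frac{1827}{4} \approx -456.75$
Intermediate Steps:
$C{\left(D \right)} = \frac{-2 + D}{2 D}$
$E = -144$ ($E = 9 \left(-16\right) = -144$)
$- 417 C{\left(-4 \right)} + E = - 417 \frac{-2 - 4}{2 \left(-4\right)} - 144 = - 417 \cdot \frac{1}{2} \left(- \frac{1}{4}\right) \left(-6\right) - 144 = \left(-417\right) \frac{3}{4} - 144 = - \frac{1251}{4} - 144 = - \frac{1827}{4}$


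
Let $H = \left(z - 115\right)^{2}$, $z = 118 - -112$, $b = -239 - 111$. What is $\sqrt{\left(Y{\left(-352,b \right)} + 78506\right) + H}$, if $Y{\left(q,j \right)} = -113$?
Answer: $\sqrt{91618} \approx 302.68$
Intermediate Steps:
$b = -350$ ($b = -239 - 111 = -350$)
$z = 230$ ($z = 118 + 112 = 230$)
$H = 13225$ ($H = \left(230 - 115\right)^{2} = 115^{2} = 13225$)
$\sqrt{\left(Y{\left(-352,b \right)} + 78506\right) + H} = \sqrt{\left(-113 + 78506\right) + 13225} = \sqrt{78393 + 13225} = \sqrt{91618}$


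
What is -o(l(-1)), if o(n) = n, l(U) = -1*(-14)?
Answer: -14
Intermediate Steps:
l(U) = 14
-o(l(-1)) = -1*14 = -14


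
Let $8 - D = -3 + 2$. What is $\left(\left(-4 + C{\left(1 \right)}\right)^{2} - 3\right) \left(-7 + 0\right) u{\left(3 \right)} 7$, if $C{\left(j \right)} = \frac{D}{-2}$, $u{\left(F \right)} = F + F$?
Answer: $- \frac{40719}{2} \approx -20360.0$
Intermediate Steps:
$u{\left(F \right)} = 2 F$
$D = 9$ ($D = 8 - \left(-3 + 2\right) = 8 - -1 = 8 + 1 = 9$)
$C{\left(j \right)} = - \frac{9}{2}$ ($C{\left(j \right)} = \frac{9}{-2} = 9 \left(- \frac{1}{2}\right) = - \frac{9}{2}$)
$\left(\left(-4 + C{\left(1 \right)}\right)^{2} - 3\right) \left(-7 + 0\right) u{\left(3 \right)} 7 = \left(\left(-4 - \frac{9}{2}\right)^{2} - 3\right) \left(-7 + 0\right) 2 \cdot 3 \cdot 7 = \left(\left(- \frac{17}{2}\right)^{2} - 3\right) \left(-7\right) 6 \cdot 7 = \left(\frac{289}{4} - 3\right) \left(-7\right) 6 \cdot 7 = \frac{277}{4} \left(-7\right) 6 \cdot 7 = \left(- \frac{1939}{4}\right) 6 \cdot 7 = \left(- \frac{5817}{2}\right) 7 = - \frac{40719}{2}$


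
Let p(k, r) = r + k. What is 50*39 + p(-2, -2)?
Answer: 1946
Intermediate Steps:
p(k, r) = k + r
50*39 + p(-2, -2) = 50*39 + (-2 - 2) = 1950 - 4 = 1946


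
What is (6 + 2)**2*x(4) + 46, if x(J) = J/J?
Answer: 110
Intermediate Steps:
x(J) = 1
(6 + 2)**2*x(4) + 46 = (6 + 2)**2*1 + 46 = 8**2*1 + 46 = 64*1 + 46 = 64 + 46 = 110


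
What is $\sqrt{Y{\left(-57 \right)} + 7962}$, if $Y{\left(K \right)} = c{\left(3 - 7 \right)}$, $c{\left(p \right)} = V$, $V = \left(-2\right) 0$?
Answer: $\sqrt{7962} \approx 89.23$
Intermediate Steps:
$V = 0$
$c{\left(p \right)} = 0$
$Y{\left(K \right)} = 0$
$\sqrt{Y{\left(-57 \right)} + 7962} = \sqrt{0 + 7962} = \sqrt{7962}$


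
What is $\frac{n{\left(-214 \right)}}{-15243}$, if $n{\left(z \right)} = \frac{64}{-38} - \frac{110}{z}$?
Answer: $\frac{793}{10329673} \approx 7.6769 \cdot 10^{-5}$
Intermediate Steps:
$n{\left(z \right)} = - \frac{32}{19} - \frac{110}{z}$ ($n{\left(z \right)} = 64 \left(- \frac{1}{38}\right) - \frac{110}{z} = - \frac{32}{19} - \frac{110}{z}$)
$\frac{n{\left(-214 \right)}}{-15243} = \frac{- \frac{32}{19} - \frac{110}{-214}}{-15243} = \left(- \frac{32}{19} - - \frac{55}{107}\right) \left(- \frac{1}{15243}\right) = \left(- \frac{32}{19} + \frac{55}{107}\right) \left(- \frac{1}{15243}\right) = \left(- \frac{2379}{2033}\right) \left(- \frac{1}{15243}\right) = \frac{793}{10329673}$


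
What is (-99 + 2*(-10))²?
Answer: 14161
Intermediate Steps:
(-99 + 2*(-10))² = (-99 - 20)² = (-119)² = 14161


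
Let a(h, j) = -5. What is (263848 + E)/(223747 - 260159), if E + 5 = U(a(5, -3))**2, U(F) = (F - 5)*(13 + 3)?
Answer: -289443/36412 ≈ -7.9491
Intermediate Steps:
U(F) = -80 + 16*F (U(F) = (-5 + F)*16 = -80 + 16*F)
E = 25595 (E = -5 + (-80 + 16*(-5))**2 = -5 + (-80 - 80)**2 = -5 + (-160)**2 = -5 + 25600 = 25595)
(263848 + E)/(223747 - 260159) = (263848 + 25595)/(223747 - 260159) = 289443/(-36412) = 289443*(-1/36412) = -289443/36412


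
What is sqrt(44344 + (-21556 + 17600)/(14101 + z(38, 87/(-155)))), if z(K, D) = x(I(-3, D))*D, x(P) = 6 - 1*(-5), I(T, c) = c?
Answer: sqrt(52912093820167634)/1092349 ≈ 210.58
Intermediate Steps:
x(P) = 11 (x(P) = 6 + 5 = 11)
z(K, D) = 11*D
sqrt(44344 + (-21556 + 17600)/(14101 + z(38, 87/(-155)))) = sqrt(44344 + (-21556 + 17600)/(14101 + 11*(87/(-155)))) = sqrt(44344 - 3956/(14101 + 11*(87*(-1/155)))) = sqrt(44344 - 3956/(14101 + 11*(-87/155))) = sqrt(44344 - 3956/(14101 - 957/155)) = sqrt(44344 - 3956/2184698/155) = sqrt(44344 - 3956*155/2184698) = sqrt(44344 - 306590/1092349) = sqrt(48438817466/1092349) = sqrt(52912093820167634)/1092349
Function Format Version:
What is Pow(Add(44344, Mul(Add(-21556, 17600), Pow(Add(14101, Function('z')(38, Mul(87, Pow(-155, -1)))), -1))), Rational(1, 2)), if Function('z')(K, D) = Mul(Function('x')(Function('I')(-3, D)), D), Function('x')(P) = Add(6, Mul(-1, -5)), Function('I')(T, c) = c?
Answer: Mul(Rational(1, 1092349), Pow(52912093820167634, Rational(1, 2))) ≈ 210.58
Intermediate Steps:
Function('x')(P) = 11 (Function('x')(P) = Add(6, 5) = 11)
Function('z')(K, D) = Mul(11, D)
Pow(Add(44344, Mul(Add(-21556, 17600), Pow(Add(14101, Function('z')(38, Mul(87, Pow(-155, -1)))), -1))), Rational(1, 2)) = Pow(Add(44344, Mul(Add(-21556, 17600), Pow(Add(14101, Mul(11, Mul(87, Pow(-155, -1)))), -1))), Rational(1, 2)) = Pow(Add(44344, Mul(-3956, Pow(Add(14101, Mul(11, Mul(87, Rational(-1, 155)))), -1))), Rational(1, 2)) = Pow(Add(44344, Mul(-3956, Pow(Add(14101, Mul(11, Rational(-87, 155))), -1))), Rational(1, 2)) = Pow(Add(44344, Mul(-3956, Pow(Add(14101, Rational(-957, 155)), -1))), Rational(1, 2)) = Pow(Add(44344, Mul(-3956, Pow(Rational(2184698, 155), -1))), Rational(1, 2)) = Pow(Add(44344, Mul(-3956, Rational(155, 2184698))), Rational(1, 2)) = Pow(Add(44344, Rational(-306590, 1092349)), Rational(1, 2)) = Pow(Rational(48438817466, 1092349), Rational(1, 2)) = Mul(Rational(1, 1092349), Pow(52912093820167634, Rational(1, 2)))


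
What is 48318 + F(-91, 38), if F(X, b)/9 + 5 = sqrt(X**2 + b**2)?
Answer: 48273 + 45*sqrt(389) ≈ 49161.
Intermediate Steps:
F(X, b) = -45 + 9*sqrt(X**2 + b**2)
48318 + F(-91, 38) = 48318 + (-45 + 9*sqrt((-91)**2 + 38**2)) = 48318 + (-45 + 9*sqrt(8281 + 1444)) = 48318 + (-45 + 9*sqrt(9725)) = 48318 + (-45 + 9*(5*sqrt(389))) = 48318 + (-45 + 45*sqrt(389)) = 48273 + 45*sqrt(389)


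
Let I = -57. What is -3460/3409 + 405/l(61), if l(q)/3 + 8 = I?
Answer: -137023/44317 ≈ -3.0919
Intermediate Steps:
l(q) = -195 (l(q) = -24 + 3*(-57) = -24 - 171 = -195)
-3460/3409 + 405/l(61) = -3460/3409 + 405/(-195) = -3460*1/3409 + 405*(-1/195) = -3460/3409 - 27/13 = -137023/44317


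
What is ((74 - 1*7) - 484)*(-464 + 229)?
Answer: 97995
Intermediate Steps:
((74 - 1*7) - 484)*(-464 + 229) = ((74 - 7) - 484)*(-235) = (67 - 484)*(-235) = -417*(-235) = 97995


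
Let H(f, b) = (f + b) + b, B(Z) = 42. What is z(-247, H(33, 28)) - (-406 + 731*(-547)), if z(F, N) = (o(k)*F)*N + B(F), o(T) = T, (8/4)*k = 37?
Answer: -12761/2 ≈ -6380.5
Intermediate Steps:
k = 37/2 (k = (½)*37 = 37/2 ≈ 18.500)
H(f, b) = f + 2*b (H(f, b) = (b + f) + b = f + 2*b)
z(F, N) = 42 + 37*F*N/2 (z(F, N) = (37*F/2)*N + 42 = 37*F*N/2 + 42 = 42 + 37*F*N/2)
z(-247, H(33, 28)) - (-406 + 731*(-547)) = (42 + (37/2)*(-247)*(33 + 2*28)) - (-406 + 731*(-547)) = (42 + (37/2)*(-247)*(33 + 56)) - (-406 - 399857) = (42 + (37/2)*(-247)*89) - 1*(-400263) = (42 - 813371/2) + 400263 = -813287/2 + 400263 = -12761/2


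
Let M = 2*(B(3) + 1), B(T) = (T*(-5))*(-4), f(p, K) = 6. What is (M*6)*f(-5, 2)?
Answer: 4392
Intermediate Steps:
B(T) = 20*T (B(T) = -5*T*(-4) = 20*T)
M = 122 (M = 2*(20*3 + 1) = 2*(60 + 1) = 2*61 = 122)
(M*6)*f(-5, 2) = (122*6)*6 = 732*6 = 4392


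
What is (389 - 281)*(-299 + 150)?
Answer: -16092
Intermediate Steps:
(389 - 281)*(-299 + 150) = 108*(-149) = -16092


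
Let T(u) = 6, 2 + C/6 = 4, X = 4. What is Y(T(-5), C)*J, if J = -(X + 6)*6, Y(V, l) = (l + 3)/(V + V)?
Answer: -75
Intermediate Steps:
C = 12 (C = -12 + 6*4 = -12 + 24 = 12)
Y(V, l) = (3 + l)/(2*V) (Y(V, l) = (3 + l)/((2*V)) = (3 + l)*(1/(2*V)) = (3 + l)/(2*V))
J = -60 (J = -(4 + 6)*6 = -1*10*6 = -10*6 = -60)
Y(T(-5), C)*J = ((½)*(3 + 12)/6)*(-60) = ((½)*(⅙)*15)*(-60) = (5/4)*(-60) = -75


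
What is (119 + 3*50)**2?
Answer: 72361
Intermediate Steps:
(119 + 3*50)**2 = (119 + 150)**2 = 269**2 = 72361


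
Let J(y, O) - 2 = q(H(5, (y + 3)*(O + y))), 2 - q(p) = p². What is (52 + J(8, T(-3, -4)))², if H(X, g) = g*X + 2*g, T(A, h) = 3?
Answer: 514595326609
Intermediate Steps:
H(X, g) = 2*g + X*g (H(X, g) = X*g + 2*g = 2*g + X*g)
q(p) = 2 - p²
J(y, O) = 4 - 49*(3 + y)²*(O + y)² (J(y, O) = 2 + (2 - (((y + 3)*(O + y))*(2 + 5))²) = 2 + (2 - (((3 + y)*(O + y))*7)²) = 2 + (2 - (7*(3 + y)*(O + y))²) = 2 + (2 - 49*(3 + y)²*(O + y)²) = 4 - 49*(3 + y)²*(O + y)²)
(52 + J(8, T(-3, -4)))² = (52 + (4 - 49*(8² + 3*3 + 3*8 + 3*8)²))² = (52 + (4 - 49*(64 + 9 + 24 + 24)²))² = (52 + (4 - 49*121²))² = (52 + (4 - 49*14641))² = (52 + (4 - 717409))² = (52 - 717405)² = (-717353)² = 514595326609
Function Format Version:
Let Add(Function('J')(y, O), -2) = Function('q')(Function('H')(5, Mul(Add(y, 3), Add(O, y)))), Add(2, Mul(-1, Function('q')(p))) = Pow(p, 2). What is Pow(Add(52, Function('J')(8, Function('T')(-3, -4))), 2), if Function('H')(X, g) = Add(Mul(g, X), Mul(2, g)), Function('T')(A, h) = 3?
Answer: 514595326609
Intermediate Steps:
Function('H')(X, g) = Add(Mul(2, g), Mul(X, g)) (Function('H')(X, g) = Add(Mul(X, g), Mul(2, g)) = Add(Mul(2, g), Mul(X, g)))
Function('q')(p) = Add(2, Mul(-1, Pow(p, 2)))
Function('J')(y, O) = Add(4, Mul(-49, Pow(Add(3, y), 2), Pow(Add(O, y), 2))) (Function('J')(y, O) = Add(2, Add(2, Mul(-1, Pow(Mul(Mul(Add(y, 3), Add(O, y)), Add(2, 5)), 2)))) = Add(2, Add(2, Mul(-1, Pow(Mul(Mul(Add(3, y), Add(O, y)), 7), 2)))) = Add(2, Add(2, Mul(-1, Pow(Mul(7, Add(3, y), Add(O, y)), 2)))) = Add(2, Add(2, Mul(-1, Mul(49, Pow(Add(3, y), 2), Pow(Add(O, y), 2))))) = Add(2, Add(2, Mul(-49, Pow(Add(3, y), 2), Pow(Add(O, y), 2)))) = Add(4, Mul(-49, Pow(Add(3, y), 2), Pow(Add(O, y), 2))))
Pow(Add(52, Function('J')(8, Function('T')(-3, -4))), 2) = Pow(Add(52, Add(4, Mul(-49, Pow(Add(Pow(8, 2), Mul(3, 3), Mul(3, 8), Mul(3, 8)), 2)))), 2) = Pow(Add(52, Add(4, Mul(-49, Pow(Add(64, 9, 24, 24), 2)))), 2) = Pow(Add(52, Add(4, Mul(-49, Pow(121, 2)))), 2) = Pow(Add(52, Add(4, Mul(-49, 14641))), 2) = Pow(Add(52, Add(4, -717409)), 2) = Pow(Add(52, -717405), 2) = Pow(-717353, 2) = 514595326609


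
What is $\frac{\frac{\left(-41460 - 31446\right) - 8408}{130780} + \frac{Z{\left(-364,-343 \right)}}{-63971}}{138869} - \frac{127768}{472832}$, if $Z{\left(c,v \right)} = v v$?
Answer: $- \frac{4639064159823072619}{17166693900536458720} \approx -0.27024$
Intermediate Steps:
$Z{\left(c,v \right)} = v^{2}$
$\frac{\frac{\left(-41460 - 31446\right) - 8408}{130780} + \frac{Z{\left(-364,-343 \right)}}{-63971}}{138869} - \frac{127768}{472832} = \frac{\frac{\left(-41460 - 31446\right) - 8408}{130780} + \frac{\left(-343\right)^{2}}{-63971}}{138869} - \frac{127768}{472832} = \left(\left(-72906 - 8408\right) \frac{1}{130780} + 117649 \left(- \frac{1}{63971}\right)\right) \frac{1}{138869} - \frac{15971}{59104} = \left(\left(-81314\right) \frac{1}{130780} - \frac{117649}{63971}\right) \frac{1}{138869} - \frac{15971}{59104} = \left(- \frac{40657}{65390} - \frac{117649}{63971}\right) \frac{1}{138869} - \frac{15971}{59104} = \left(- \frac{10293937057}{4183063690}\right) \frac{1}{138869} - \frac{15971}{59104} = - \frac{10293937057}{580897871566610} - \frac{15971}{59104} = - \frac{4639064159823072619}{17166693900536458720}$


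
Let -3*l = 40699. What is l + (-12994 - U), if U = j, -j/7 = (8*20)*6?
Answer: -59521/3 ≈ -19840.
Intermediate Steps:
j = -6720 (j = -7*8*20*6 = -1120*6 = -7*960 = -6720)
U = -6720
l = -40699/3 (l = -⅓*40699 = -40699/3 ≈ -13566.)
l + (-12994 - U) = -40699/3 + (-12994 - 1*(-6720)) = -40699/3 + (-12994 + 6720) = -40699/3 - 6274 = -59521/3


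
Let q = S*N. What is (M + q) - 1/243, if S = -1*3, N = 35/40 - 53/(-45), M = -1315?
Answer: -12841699/9720 ≈ -1321.2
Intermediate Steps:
N = 739/360 (N = 35*(1/40) - 53*(-1/45) = 7/8 + 53/45 = 739/360 ≈ 2.0528)
S = -3
q = -739/120 (q = -3*739/360 = -739/120 ≈ -6.1583)
(M + q) - 1/243 = (-1315 - 739/120) - 1/243 = -158539/120 - 1*1/243 = -158539/120 - 1/243 = -12841699/9720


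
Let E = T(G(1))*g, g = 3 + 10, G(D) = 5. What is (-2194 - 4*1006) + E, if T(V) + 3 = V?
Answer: -6192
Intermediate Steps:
T(V) = -3 + V
g = 13
E = 26 (E = (-3 + 5)*13 = 2*13 = 26)
(-2194 - 4*1006) + E = (-2194 - 4*1006) + 26 = (-2194 - 4024) + 26 = -6218 + 26 = -6192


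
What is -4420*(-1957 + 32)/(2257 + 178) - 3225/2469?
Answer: 1399975575/400801 ≈ 3492.9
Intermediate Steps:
-4420*(-1957 + 32)/(2257 + 178) - 3225/2469 = -4420/(2435/(-1925)) - 3225*1/2469 = -4420/(2435*(-1/1925)) - 1075/823 = -4420/(-487/385) - 1075/823 = -4420*(-385/487) - 1075/823 = 1701700/487 - 1075/823 = 1399975575/400801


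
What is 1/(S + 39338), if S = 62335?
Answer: 1/101673 ≈ 9.8355e-6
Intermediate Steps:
1/(S + 39338) = 1/(62335 + 39338) = 1/101673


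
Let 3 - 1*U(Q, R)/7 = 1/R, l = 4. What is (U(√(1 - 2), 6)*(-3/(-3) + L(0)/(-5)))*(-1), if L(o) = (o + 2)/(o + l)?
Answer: -357/20 ≈ -17.850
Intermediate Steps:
L(o) = (2 + o)/(4 + o) (L(o) = (o + 2)/(o + 4) = (2 + o)/(4 + o))
U(Q, R) = 21 - 7/R
(U(√(1 - 2), 6)*(-3/(-3) + L(0)/(-5)))*(-1) = ((21 - 7/6)*(-3/(-3) + ((2 + 0)/(4 + 0))/(-5)))*(-1) = ((21 - 7*⅙)*(-3*(-⅓) + (2/4)*(-⅕)))*(-1) = ((21 - 7/6)*(1 + ((¼)*2)*(-⅕)))*(-1) = (119*(1 + (½)*(-⅕))/6)*(-1) = (119*(1 - ⅒)/6)*(-1) = ((119/6)*(9/10))*(-1) = (357/20)*(-1) = -357/20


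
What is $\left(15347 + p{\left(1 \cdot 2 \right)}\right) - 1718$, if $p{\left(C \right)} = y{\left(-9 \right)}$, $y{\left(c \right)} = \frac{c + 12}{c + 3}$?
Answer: $\frac{27257}{2} \approx 13629.0$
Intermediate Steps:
$y{\left(c \right)} = \frac{12 + c}{3 + c}$
$p{\left(C \right)} = - \frac{1}{2}$ ($p{\left(C \right)} = \frac{12 - 9}{3 - 9} = \frac{1}{-6} \cdot 3 = \left(- \frac{1}{6}\right) 3 = - \frac{1}{2}$)
$\left(15347 + p{\left(1 \cdot 2 \right)}\right) - 1718 = \left(15347 - \frac{1}{2}\right) - 1718 = \frac{30693}{2} - 1718 = \frac{27257}{2}$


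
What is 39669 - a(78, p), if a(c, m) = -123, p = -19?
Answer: 39792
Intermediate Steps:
39669 - a(78, p) = 39669 - 1*(-123) = 39669 + 123 = 39792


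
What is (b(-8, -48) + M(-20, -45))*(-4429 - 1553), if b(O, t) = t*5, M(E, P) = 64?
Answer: 1052832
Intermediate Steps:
b(O, t) = 5*t
(b(-8, -48) + M(-20, -45))*(-4429 - 1553) = (5*(-48) + 64)*(-4429 - 1553) = (-240 + 64)*(-5982) = -176*(-5982) = 1052832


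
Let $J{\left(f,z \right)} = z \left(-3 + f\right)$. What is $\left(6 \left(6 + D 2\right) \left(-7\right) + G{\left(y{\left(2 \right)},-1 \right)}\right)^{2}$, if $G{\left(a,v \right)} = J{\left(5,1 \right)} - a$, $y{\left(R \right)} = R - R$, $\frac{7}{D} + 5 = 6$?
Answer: $702244$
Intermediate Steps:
$D = 7$ ($D = \frac{7}{-5 + 6} = \frac{7}{1} = 7 \cdot 1 = 7$)
$y{\left(R \right)} = 0$
$G{\left(a,v \right)} = 2 - a$ ($G{\left(a,v \right)} = 1 \left(-3 + 5\right) - a = 1 \cdot 2 - a = 2 - a$)
$\left(6 \left(6 + D 2\right) \left(-7\right) + G{\left(y{\left(2 \right)},-1 \right)}\right)^{2} = \left(6 \left(6 + 7 \cdot 2\right) \left(-7\right) + \left(2 - 0\right)\right)^{2} = \left(6 \left(6 + 14\right) \left(-7\right) + \left(2 + 0\right)\right)^{2} = \left(6 \cdot 20 \left(-7\right) + 2\right)^{2} = \left(120 \left(-7\right) + 2\right)^{2} = \left(-840 + 2\right)^{2} = \left(-838\right)^{2} = 702244$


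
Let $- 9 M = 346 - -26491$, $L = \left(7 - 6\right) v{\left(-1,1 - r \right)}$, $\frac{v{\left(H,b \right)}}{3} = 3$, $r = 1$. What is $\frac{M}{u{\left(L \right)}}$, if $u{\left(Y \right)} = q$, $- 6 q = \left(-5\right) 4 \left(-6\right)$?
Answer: $\frac{26837}{180} \approx 149.09$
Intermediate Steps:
$v{\left(H,b \right)} = 9$ ($v{\left(H,b \right)} = 3 \cdot 3 = 9$)
$q = -20$ ($q = - \frac{\left(-5\right) 4 \left(-6\right)}{6} = - \frac{\left(-20\right) \left(-6\right)}{6} = \left(- \frac{1}{6}\right) 120 = -20$)
$L = 9$ ($L = \left(7 - 6\right) 9 = 1 \cdot 9 = 9$)
$M = - \frac{26837}{9}$ ($M = - \frac{346 - -26491}{9} = - \frac{346 + 26491}{9} = \left(- \frac{1}{9}\right) 26837 = - \frac{26837}{9} \approx -2981.9$)
$u{\left(Y \right)} = -20$
$\frac{M}{u{\left(L \right)}} = - \frac{26837}{9 \left(-20\right)} = \left(- \frac{26837}{9}\right) \left(- \frac{1}{20}\right) = \frac{26837}{180}$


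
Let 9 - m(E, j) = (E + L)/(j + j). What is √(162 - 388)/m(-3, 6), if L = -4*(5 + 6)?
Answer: 12*I*√226/155 ≈ 1.1639*I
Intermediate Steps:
L = -44 (L = -4*11 = -44)
m(E, j) = 9 - (-44 + E)/(2*j) (m(E, j) = 9 - (E - 44)/(j + j) = 9 - (-44 + E)/(2*j))
√(162 - 388)/m(-3, 6) = √(162 - 388)/(((½)*(44 - 1*(-3) + 18*6)/6)) = √(-226)/(((½)*(⅙)*(44 + 3 + 108))) = (I*√226)/(((½)*(⅙)*155)) = (I*√226)/(155/12) = (I*√226)*(12/155) = 12*I*√226/155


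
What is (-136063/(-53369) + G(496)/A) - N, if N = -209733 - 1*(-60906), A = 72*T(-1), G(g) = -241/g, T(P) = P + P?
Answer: 567312575819753/3811827456 ≈ 1.4883e+5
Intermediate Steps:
T(P) = 2*P
A = -144 (A = 72*(2*(-1)) = 72*(-2) = -144)
N = -148827 (N = -209733 + 60906 = -148827)
(-136063/(-53369) + G(496)/A) - N = (-136063/(-53369) - 241/496/(-144)) - 1*(-148827) = (-136063*(-1/53369) - 241*1/496*(-1/144)) + 148827 = (136063/53369 - 241/496*(-1/144)) + 148827 = (136063/53369 + 241/71424) + 148827 = 9731025641/3811827456 + 148827 = 567312575819753/3811827456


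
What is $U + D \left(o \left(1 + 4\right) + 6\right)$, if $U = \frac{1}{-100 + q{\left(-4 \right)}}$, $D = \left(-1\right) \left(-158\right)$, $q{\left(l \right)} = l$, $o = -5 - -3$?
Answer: $- \frac{65729}{104} \approx -632.01$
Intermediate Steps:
$o = -2$ ($o = -5 + 3 = -2$)
$D = 158$
$U = - \frac{1}{104}$ ($U = \frac{1}{-100 - 4} = \frac{1}{-104} = - \frac{1}{104} \approx -0.0096154$)
$U + D \left(o \left(1 + 4\right) + 6\right) = - \frac{1}{104} + 158 \left(- 2 \left(1 + 4\right) + 6\right) = - \frac{1}{104} + 158 \left(\left(-2\right) 5 + 6\right) = - \frac{1}{104} + 158 \left(-10 + 6\right) = - \frac{1}{104} + 158 \left(-4\right) = - \frac{1}{104} - 632 = - \frac{65729}{104}$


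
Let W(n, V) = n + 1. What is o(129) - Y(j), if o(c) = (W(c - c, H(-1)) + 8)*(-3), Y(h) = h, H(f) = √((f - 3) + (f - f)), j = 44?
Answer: -71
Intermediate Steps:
H(f) = √(-3 + f) (H(f) = √((-3 + f) + 0) = √(-3 + f))
W(n, V) = 1 + n
o(c) = -27 (o(c) = ((1 + (c - c)) + 8)*(-3) = ((1 + 0) + 8)*(-3) = (1 + 8)*(-3) = 9*(-3) = -27)
o(129) - Y(j) = -27 - 1*44 = -27 - 44 = -71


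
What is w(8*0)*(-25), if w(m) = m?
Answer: 0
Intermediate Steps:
w(8*0)*(-25) = (8*0)*(-25) = 0*(-25) = 0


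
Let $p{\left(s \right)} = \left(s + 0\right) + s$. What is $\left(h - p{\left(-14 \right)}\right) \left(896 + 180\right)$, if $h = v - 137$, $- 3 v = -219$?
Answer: $-38736$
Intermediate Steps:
$v = 73$ ($v = \left(- \frac{1}{3}\right) \left(-219\right) = 73$)
$h = -64$ ($h = 73 - 137 = -64$)
$p{\left(s \right)} = 2 s$ ($p{\left(s \right)} = s + s = 2 s$)
$\left(h - p{\left(-14 \right)}\right) \left(896 + 180\right) = \left(-64 - 2 \left(-14\right)\right) \left(896 + 180\right) = \left(-64 - -28\right) 1076 = \left(-64 + 28\right) 1076 = \left(-36\right) 1076 = -38736$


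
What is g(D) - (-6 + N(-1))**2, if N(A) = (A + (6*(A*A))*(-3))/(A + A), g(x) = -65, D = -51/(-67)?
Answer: -309/4 ≈ -77.250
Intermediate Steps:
D = 51/67 (D = -51*(-1/67) = 51/67 ≈ 0.76119)
N(A) = (A - 18*A**2)/(2*A) (N(A) = (A + (6*A**2)*(-3))/((2*A)) = (A - 18*A**2)*(1/(2*A)) = (A - 18*A**2)/(2*A))
g(D) - (-6 + N(-1))**2 = -65 - (-6 + (1/2 - 9*(-1)))**2 = -65 - (-6 + (1/2 + 9))**2 = -65 - (-6 + 19/2)**2 = -65 - (7/2)**2 = -65 - 1*49/4 = -65 - 49/4 = -309/4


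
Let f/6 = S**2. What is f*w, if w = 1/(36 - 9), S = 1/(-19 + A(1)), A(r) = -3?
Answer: 1/2178 ≈ 0.00045914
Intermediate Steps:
S = -1/22 (S = 1/(-19 - 3) = 1/(-22) = -1/22 ≈ -0.045455)
f = 3/242 (f = 6*(-1/22)**2 = 6*(1/484) = 3/242 ≈ 0.012397)
w = 1/27 ≈ 0.037037
f*w = (3/242)*(1/27) = 1/2178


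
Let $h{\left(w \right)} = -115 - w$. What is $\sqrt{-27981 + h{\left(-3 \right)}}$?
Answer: $i \sqrt{28093} \approx 167.61 i$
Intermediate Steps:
$\sqrt{-27981 + h{\left(-3 \right)}} = \sqrt{-27981 - 112} = \sqrt{-28093} = i \sqrt{28093}$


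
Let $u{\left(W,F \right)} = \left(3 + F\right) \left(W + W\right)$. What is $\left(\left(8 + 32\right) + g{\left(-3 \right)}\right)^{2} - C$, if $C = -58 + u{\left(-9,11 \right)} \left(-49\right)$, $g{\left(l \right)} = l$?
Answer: $-10921$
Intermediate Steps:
$u{\left(W,F \right)} = 2 W \left(3 + F\right)$ ($u{\left(W,F \right)} = \left(3 + F\right) 2 W = 2 W \left(3 + F\right)$)
$C = 12290$ ($C = -58 + 2 \left(-9\right) \left(3 + 11\right) \left(-49\right) = -58 + 2 \left(-9\right) 14 \left(-49\right) = -58 - -12348 = -58 + 12348 = 12290$)
$\left(\left(8 + 32\right) + g{\left(-3 \right)}\right)^{2} - C = \left(\left(8 + 32\right) - 3\right)^{2} - 12290 = \left(40 - 3\right)^{2} - 12290 = 37^{2} - 12290 = 1369 - 12290 = -10921$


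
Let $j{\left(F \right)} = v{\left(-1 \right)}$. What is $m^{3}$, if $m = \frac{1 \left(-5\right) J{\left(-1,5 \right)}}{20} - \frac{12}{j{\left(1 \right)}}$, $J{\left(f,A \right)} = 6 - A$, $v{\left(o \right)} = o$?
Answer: $\frac{103823}{64} \approx 1622.2$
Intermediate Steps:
$j{\left(F \right)} = -1$
$m = \frac{47}{4}$ ($m = \frac{1 \left(-5\right) \left(6 - 5\right)}{20} - \frac{12}{-1} = - 5 \left(6 - 5\right) \frac{1}{20} - -12 = \left(-5\right) 1 \cdot \frac{1}{20} + 12 = \left(-5\right) \frac{1}{20} + 12 = - \frac{1}{4} + 12 = \frac{47}{4} \approx 11.75$)
$m^{3} = \left(\frac{47}{4}\right)^{3} = \frac{103823}{64}$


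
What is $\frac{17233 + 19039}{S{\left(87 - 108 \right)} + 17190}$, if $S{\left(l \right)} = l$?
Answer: $\frac{36272}{17169} \approx 2.1126$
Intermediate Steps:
$\frac{17233 + 19039}{S{\left(87 - 108 \right)} + 17190} = \frac{17233 + 19039}{\left(87 - 108\right) + 17190} = \frac{36272}{-21 + 17190} = \frac{36272}{17169}$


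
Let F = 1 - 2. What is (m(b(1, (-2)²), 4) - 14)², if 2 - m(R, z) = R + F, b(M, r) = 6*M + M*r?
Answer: 441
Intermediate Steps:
F = -1
m(R, z) = 3 - R (m(R, z) = 2 - (R - 1) = 2 - (-1 + R) = 2 + (1 - R) = 3 - R)
(m(b(1, (-2)²), 4) - 14)² = ((3 - (6 + (-2)²)) - 14)² = ((3 - (6 + 4)) - 14)² = ((3 - 10) - 14)² = (-7 - 14)² = (-21)² = 441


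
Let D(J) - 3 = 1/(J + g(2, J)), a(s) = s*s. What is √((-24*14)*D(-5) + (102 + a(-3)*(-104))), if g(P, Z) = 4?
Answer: I*√1506 ≈ 38.807*I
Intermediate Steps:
a(s) = s²
D(J) = 3 + 1/(4 + J) (D(J) = 3 + 1/(J + 4) = 3 + 1/(4 + J))
√((-24*14)*D(-5) + (102 + a(-3)*(-104))) = √((-24*14)*((13 + 3*(-5))/(4 - 5)) + (102 + (-3)²*(-104))) = √(-336*(13 - 15)/(-1) + (102 + 9*(-104))) = √(-(-336)*(-2) + (102 - 936)) = √(-336*2 - 834) = √(-672 - 834) = √(-1506) = I*√1506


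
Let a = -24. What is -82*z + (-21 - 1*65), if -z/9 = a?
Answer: -17798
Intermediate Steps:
z = 216 (z = -9*(-24) = 216)
-82*z + (-21 - 1*65) = -82*216 + (-21 - 1*65) = -17712 + (-21 - 65) = -17712 - 86 = -17798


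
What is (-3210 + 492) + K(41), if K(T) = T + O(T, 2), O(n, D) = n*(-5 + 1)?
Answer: -2841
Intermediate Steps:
O(n, D) = -4*n (O(n, D) = n*(-4) = -4*n)
K(T) = -3*T (K(T) = T - 4*T = -3*T)
(-3210 + 492) + K(41) = (-3210 + 492) - 3*41 = -2718 - 123 = -2841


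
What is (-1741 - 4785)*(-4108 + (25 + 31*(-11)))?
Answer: 28871024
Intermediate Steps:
(-1741 - 4785)*(-4108 + (25 + 31*(-11))) = -6526*(-4108 + (25 - 341)) = -6526*(-4108 - 316) = -6526*(-4424) = 28871024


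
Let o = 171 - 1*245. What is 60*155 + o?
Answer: 9226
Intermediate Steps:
o = -74 (o = 171 - 245 = -74)
60*155 + o = 60*155 - 74 = 9300 - 74 = 9226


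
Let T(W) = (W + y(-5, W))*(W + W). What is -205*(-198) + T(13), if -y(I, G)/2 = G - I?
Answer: 39992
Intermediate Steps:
y(I, G) = -2*G + 2*I (y(I, G) = -2*(G - I) = -2*G + 2*I)
T(W) = 2*W*(-10 - W) (T(W) = (W + (-2*W + 2*(-5)))*(W + W) = (W + (-2*W - 10))*(2*W) = (W + (-10 - 2*W))*(2*W) = (-10 - W)*(2*W) = 2*W*(-10 - W))
-205*(-198) + T(13) = -205*(-198) - 2*13*(10 + 13) = 40590 - 2*13*23 = 40590 - 598 = 39992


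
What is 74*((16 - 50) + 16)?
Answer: -1332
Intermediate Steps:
74*((16 - 50) + 16) = 74*(-34 + 16) = 74*(-18) = -1332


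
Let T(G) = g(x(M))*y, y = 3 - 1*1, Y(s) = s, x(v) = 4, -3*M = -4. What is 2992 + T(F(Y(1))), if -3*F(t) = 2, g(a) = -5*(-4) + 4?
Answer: 3040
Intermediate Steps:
M = 4/3 (M = -1/3*(-4) = 4/3 ≈ 1.3333)
g(a) = 24 (g(a) = 20 + 4 = 24)
y = 2 (y = 3 - 1 = 2)
F(t) = -2/3 (F(t) = -1/3*2 = -2/3)
T(G) = 48 (T(G) = 24*2 = 48)
2992 + T(F(Y(1))) = 2992 + 48 = 3040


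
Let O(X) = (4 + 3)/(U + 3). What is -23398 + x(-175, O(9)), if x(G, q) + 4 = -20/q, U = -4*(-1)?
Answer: -23422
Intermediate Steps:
U = 4
O(X) = 1 (O(X) = (4 + 3)/(4 + 3) = 7/7 = 7*(⅐) = 1)
x(G, q) = -4 - 20/q
-23398 + x(-175, O(9)) = -23398 + (-4 - 20/1) = -23398 + (-4 - 20*1) = -23398 + (-4 - 20) = -23398 - 24 = -23422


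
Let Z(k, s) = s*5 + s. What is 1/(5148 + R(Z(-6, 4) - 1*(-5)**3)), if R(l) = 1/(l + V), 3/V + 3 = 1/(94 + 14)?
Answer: 47803/246090167 ≈ 0.00019425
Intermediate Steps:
V = -324/323 (V = 3/(-3 + 1/(94 + 14)) = 3/(-3 + 1/108) = 3/(-323/108) = 3*(-108/323) = -324/323 ≈ -1.0031)
Z(k, s) = 6*s (Z(k, s) = 5*s + s = 6*s)
R(l) = 1/(-324/323 + l) (R(l) = 1/(l - 324/323) = 1/(-324/323 + l))
1/(5148 + R(Z(-6, 4) - 1*(-5)**3)) = 1/(5148 + 323/(-324 + 323*(6*4 - 1*(-5)**3))) = 1/(5148 + 323/(-324 + 323*(24 - 1*(-125)))) = 1/(5148 + 323/(-324 + 323*(24 + 125))) = 1/(5148 + 323/(-324 + 323*149)) = 1/(5148 + 323/(-324 + 48127)) = 1/(5148 + 323/47803) = 1/(246090167/47803) = 47803/246090167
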